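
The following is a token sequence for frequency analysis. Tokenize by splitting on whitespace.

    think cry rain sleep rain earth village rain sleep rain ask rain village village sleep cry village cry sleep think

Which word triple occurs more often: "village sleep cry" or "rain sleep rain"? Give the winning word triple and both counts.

"rain sleep rain" (2 vs 1)

"village sleep cry": 1 occurrence
"rain sleep rain": 2 occurrences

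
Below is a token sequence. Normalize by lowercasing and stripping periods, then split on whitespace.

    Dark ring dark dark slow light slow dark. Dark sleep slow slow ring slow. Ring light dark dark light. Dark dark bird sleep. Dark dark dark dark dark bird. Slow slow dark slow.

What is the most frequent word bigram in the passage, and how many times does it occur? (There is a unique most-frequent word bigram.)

Bigram frequencies (highest first):
  dark dark: 8
  dark slow: 2
  slow dark: 2
  slow slow: 2
  slow ring: 2
  light dark: 2
  … (13 more, each ≤ 2)

"dark dark", 8 times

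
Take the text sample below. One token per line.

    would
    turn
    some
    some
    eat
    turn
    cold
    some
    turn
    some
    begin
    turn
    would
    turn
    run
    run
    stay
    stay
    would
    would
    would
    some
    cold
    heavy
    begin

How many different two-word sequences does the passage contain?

21

25 tokens → 24 bigram windows in total.
Repeated bigrams (each contributes count−1 duplicates):
  turn some: 2
  would turn: 2
  would would: 2
3 duplicate windows → 24 − 3 = 21 distinct.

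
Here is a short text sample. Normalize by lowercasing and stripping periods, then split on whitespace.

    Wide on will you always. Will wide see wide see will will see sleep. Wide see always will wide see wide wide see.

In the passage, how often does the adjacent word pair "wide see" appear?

Scanning the 22 overlapping bigram windows for "wide see":
  position 7–8: wide see
  position 9–10: wide see
  position 15–16: wide see
  position 19–20: wide see
  position 22–23: wide see

5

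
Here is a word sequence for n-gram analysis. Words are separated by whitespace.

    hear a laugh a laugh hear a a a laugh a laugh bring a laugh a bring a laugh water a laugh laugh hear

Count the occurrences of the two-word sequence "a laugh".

Scanning the 23 overlapping bigram windows for "a laugh":
  position 2–3: a laugh
  position 4–5: a laugh
  position 9–10: a laugh
  position 11–12: a laugh
  position 14–15: a laugh
  position 18–19: a laugh
  position 21–22: a laugh

7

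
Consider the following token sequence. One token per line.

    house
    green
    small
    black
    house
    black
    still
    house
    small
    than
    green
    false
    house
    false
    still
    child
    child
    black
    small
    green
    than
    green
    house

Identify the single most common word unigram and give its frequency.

Unigram frequencies (highest first):
  house: 5
  green: 4
  small: 3
  black: 3
  still: 2
  than: 2
  … (2 more, each ≤ 2)

"house", 5 times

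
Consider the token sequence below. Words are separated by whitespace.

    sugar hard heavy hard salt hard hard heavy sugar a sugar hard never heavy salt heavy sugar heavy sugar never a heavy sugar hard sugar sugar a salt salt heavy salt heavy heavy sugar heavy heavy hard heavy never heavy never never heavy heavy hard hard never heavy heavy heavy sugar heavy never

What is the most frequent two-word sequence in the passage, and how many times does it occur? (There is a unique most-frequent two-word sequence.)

"heavy sugar", 6 times

Bigram frequencies (highest first):
  heavy sugar: 6
  heavy heavy: 5
  never heavy: 4
  sugar hard: 3
  hard heavy: 3
  heavy hard: 3
  … (18 more, each ≤ 3)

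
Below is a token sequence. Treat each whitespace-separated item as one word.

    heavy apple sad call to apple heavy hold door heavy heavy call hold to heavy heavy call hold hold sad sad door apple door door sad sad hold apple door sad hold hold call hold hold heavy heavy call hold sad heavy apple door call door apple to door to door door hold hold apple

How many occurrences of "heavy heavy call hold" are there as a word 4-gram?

Scanning the 52 overlapping 4-gram windows for "heavy heavy call hold":
  position 10–13: heavy heavy call hold
  position 15–18: heavy heavy call hold
  position 37–40: heavy heavy call hold

3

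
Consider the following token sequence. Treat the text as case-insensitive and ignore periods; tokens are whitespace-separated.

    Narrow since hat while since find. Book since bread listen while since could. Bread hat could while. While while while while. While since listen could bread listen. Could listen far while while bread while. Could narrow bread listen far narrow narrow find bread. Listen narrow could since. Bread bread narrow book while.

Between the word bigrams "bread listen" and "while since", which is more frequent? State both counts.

"bread listen": 4 occurrences
"while since": 3 occurrences

"bread listen" (4 vs 3)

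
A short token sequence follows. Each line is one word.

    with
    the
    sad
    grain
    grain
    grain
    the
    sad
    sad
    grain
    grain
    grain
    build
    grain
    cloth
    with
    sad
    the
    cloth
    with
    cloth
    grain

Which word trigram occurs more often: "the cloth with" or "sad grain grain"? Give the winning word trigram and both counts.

"the cloth with": 1 occurrence
"sad grain grain": 2 occurrences

"sad grain grain" (2 vs 1)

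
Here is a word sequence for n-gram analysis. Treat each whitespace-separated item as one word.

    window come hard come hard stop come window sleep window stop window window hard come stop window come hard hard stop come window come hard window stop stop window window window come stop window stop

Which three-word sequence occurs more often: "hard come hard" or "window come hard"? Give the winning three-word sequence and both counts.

"window come hard" (3 vs 1)

"hard come hard": 1 occurrence
"window come hard": 3 occurrences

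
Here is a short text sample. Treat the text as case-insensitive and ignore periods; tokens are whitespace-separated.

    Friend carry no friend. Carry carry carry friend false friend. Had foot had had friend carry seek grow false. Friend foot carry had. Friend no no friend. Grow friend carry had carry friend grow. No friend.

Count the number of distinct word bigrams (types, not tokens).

24

36 tokens → 35 bigram windows in total.
Repeated bigrams (each contributes count−1 duplicates):
  friend carry: 4
  no friend: 3
  carry carry: 2
  carry friend: 2
  carry had: 2
  false friend: 2
  friend grow: 2
  had friend: 2
11 duplicate windows → 35 − 11 = 24 distinct.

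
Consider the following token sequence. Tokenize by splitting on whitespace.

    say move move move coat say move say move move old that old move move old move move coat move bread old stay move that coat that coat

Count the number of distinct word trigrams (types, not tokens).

22

28 tokens → 26 trigram windows in total.
Repeated trigrams (each contributes count−1 duplicates):
  move move coat: 2
  move move old: 2
  old move move: 2
  say move move: 2
4 duplicate windows → 26 − 4 = 22 distinct.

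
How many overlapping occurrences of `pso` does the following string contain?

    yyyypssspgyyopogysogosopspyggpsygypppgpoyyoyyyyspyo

Sliding a length-3 window over the 51 characters (49 positions):
  (no match at any position)

0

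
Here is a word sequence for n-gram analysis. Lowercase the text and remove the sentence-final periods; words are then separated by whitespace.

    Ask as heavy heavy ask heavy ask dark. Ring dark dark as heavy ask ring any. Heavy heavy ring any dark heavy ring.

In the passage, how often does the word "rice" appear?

Scanning the 23 tokens for "rice":
  (none found)

0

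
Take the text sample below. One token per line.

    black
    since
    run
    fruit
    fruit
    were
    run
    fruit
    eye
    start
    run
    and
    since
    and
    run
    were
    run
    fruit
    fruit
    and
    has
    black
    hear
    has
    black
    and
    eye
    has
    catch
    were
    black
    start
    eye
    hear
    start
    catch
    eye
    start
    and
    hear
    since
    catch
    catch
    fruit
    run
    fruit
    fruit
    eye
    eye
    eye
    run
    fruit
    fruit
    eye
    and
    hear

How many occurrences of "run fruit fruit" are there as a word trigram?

4

Scanning the 54 overlapping trigram windows for "run fruit fruit":
  position 3–5: run fruit fruit
  position 17–19: run fruit fruit
  position 45–47: run fruit fruit
  position 51–53: run fruit fruit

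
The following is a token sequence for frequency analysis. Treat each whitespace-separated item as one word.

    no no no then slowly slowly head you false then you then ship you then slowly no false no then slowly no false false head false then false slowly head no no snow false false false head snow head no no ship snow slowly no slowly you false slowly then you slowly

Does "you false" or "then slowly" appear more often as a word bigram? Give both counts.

"then slowly" (3 vs 2)

"you false": 2 occurrences
"then slowly": 3 occurrences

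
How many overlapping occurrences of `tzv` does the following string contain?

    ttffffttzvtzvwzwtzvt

3

Sliding a length-3 window over the 20 characters (18 positions):
  position 8–10: tzv
  position 11–13: tzv
  position 17–19: tzv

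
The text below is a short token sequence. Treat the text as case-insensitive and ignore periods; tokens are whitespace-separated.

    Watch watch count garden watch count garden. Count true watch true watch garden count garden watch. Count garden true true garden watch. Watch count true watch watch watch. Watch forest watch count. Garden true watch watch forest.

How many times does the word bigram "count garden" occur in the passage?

Scanning the 36 overlapping bigram windows for "count garden":
  position 3–4: count garden
  position 6–7: count garden
  position 14–15: count garden
  position 17–18: count garden
  position 32–33: count garden

5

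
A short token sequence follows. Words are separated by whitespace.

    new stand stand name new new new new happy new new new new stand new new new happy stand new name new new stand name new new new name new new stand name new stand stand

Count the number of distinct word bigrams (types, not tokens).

10

36 tokens → 35 bigram windows in total.
Repeated bigrams (each contributes count−1 duplicates):
  new new: 12
  name new: 5
  new stand: 5
  stand name: 3
  new happy: 2
  new name: 2
  stand new: 2
  stand stand: 2
25 duplicate windows → 35 − 25 = 10 distinct.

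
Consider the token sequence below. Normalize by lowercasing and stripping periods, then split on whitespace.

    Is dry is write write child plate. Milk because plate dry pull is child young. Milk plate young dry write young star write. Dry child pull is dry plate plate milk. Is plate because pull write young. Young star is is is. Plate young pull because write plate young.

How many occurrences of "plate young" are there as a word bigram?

3

Scanning the 48 overlapping bigram windows for "plate young":
  position 17–18: plate young
  position 43–44: plate young
  position 48–49: plate young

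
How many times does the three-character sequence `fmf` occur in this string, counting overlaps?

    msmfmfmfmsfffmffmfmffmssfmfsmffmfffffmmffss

Sliding a length-3 window over the 43 characters (41 positions):
  position 4–6: fmf
  position 6–8: fmf
  position 13–15: fmf
  position 16–18: fmf
  position 18–20: fmf
  position 25–27: fmf
  position 31–33: fmf

7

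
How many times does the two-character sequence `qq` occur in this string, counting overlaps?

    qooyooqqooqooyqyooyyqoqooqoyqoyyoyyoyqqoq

2

Sliding a length-2 window over the 41 characters (40 positions):
  position 7–8: qq
  position 38–39: qq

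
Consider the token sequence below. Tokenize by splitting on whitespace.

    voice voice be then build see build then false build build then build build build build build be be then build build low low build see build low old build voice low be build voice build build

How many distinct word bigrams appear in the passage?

37 tokens → 36 bigram windows in total.
Repeated bigrams (each contributes count−1 duplicates):
  build build: 7
  then build: 3
  be then: 2
  build low: 2
  build see: 2
  build then: 2
  build voice: 2
  see build: 2
14 duplicate windows → 36 − 14 = 22 distinct.

22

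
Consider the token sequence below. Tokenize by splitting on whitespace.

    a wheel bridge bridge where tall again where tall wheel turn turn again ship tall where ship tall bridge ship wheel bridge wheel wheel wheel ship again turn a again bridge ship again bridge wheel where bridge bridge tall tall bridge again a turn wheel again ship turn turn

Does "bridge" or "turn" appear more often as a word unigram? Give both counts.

"bridge": 9 occurrences
"turn": 6 occurrences

"bridge" (9 vs 6)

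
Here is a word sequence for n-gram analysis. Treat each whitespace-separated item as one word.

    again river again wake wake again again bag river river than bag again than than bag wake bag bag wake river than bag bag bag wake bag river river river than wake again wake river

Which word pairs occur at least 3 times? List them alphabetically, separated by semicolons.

bag bag; bag wake; river river; river than; than bag

Bigram counts meeting the condition (at least 3 times):
  bag bag: 3
  bag wake: 3
  river river: 3
  river than: 3
  than bag: 3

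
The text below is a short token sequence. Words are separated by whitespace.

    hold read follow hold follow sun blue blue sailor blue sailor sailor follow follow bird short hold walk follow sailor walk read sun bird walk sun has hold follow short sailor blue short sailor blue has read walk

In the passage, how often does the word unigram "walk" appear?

4

Scanning the 38 tokens for "walk":
  position 18: walk
  position 21: walk
  position 25: walk
  position 38: walk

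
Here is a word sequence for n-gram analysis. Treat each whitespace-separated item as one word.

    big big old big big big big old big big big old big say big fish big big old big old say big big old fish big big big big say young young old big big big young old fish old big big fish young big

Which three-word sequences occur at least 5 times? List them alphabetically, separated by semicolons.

Trigram counts meeting the condition (at least 5 times):
  big big big: 6
  big big old: 5

big big big; big big old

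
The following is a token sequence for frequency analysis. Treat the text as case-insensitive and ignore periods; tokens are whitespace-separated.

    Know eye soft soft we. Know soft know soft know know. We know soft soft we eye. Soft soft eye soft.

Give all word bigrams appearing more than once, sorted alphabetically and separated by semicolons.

Bigram counts meeting the condition (more than once):
  eye soft: 3
  know soft: 3
  soft know: 2
  soft soft: 3
  soft we: 2
  we know: 2

eye soft; know soft; soft know; soft soft; soft we; we know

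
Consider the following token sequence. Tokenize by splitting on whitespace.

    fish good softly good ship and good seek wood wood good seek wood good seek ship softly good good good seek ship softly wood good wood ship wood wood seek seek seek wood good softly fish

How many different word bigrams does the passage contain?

36 tokens → 35 bigram windows in total.
Repeated bigrams (each contributes count−1 duplicates):
  good seek: 4
  wood good: 4
  seek wood: 3
  good good: 2
  good softly: 2
  seek seek: 2
  seek ship: 2
  ship softly: 2
  … (2 more repeated)
15 duplicate windows → 35 − 15 = 20 distinct.

20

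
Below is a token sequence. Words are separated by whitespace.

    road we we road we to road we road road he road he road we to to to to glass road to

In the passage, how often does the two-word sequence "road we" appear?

Scanning the 21 overlapping bigram windows for "road we":
  position 1–2: road we
  position 4–5: road we
  position 7–8: road we
  position 14–15: road we

4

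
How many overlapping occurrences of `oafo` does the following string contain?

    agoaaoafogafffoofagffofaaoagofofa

Sliding a length-4 window over the 33 characters (30 positions):
  position 6–9: oafo

1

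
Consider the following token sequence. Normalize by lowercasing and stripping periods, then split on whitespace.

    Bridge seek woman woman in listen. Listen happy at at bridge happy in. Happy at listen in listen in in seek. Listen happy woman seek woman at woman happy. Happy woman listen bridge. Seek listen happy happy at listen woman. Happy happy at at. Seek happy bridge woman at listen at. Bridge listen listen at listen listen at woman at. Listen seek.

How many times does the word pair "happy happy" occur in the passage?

Scanning the 61 overlapping bigram windows for "happy happy":
  position 29–30: happy happy
  position 36–37: happy happy
  position 41–42: happy happy

3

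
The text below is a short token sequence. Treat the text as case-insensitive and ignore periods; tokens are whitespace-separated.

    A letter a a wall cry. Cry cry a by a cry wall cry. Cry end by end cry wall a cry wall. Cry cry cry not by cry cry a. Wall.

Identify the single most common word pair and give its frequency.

Bigram frequencies (highest first):
  cry cry: 6
  wall cry: 3
  cry wall: 3
  a wall: 2
  cry a: 2
  a cry: 2
  … (13 more, each ≤ 1)

"cry cry", 6 times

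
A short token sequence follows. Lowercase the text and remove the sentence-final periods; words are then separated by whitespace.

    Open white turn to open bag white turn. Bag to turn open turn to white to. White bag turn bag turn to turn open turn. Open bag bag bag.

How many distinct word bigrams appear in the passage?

29 tokens → 28 bigram windows in total.
Repeated bigrams (each contributes count−1 duplicates):
  turn open: 3
  turn to: 3
  bag bag: 2
  bag turn: 2
  open bag: 2
  open turn: 2
  to turn: 2
  to white: 2
  … (2 more repeated)
12 duplicate windows → 28 − 12 = 16 distinct.

16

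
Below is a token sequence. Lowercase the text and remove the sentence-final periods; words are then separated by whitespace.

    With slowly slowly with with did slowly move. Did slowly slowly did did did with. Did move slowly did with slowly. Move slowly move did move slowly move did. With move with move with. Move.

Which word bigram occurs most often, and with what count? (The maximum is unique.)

Bigram frequencies (highest first):
  slowly move: 4
  move did: 3
  did with: 3
  move slowly: 3
  with move: 3
  with slowly: 2
  … (9 more, each ≤ 2)

"slowly move", 4 times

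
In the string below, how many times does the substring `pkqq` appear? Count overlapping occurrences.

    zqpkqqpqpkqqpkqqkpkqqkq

4

Sliding a length-4 window over the 23 characters (20 positions):
  position 3–6: pkqq
  position 9–12: pkqq
  position 13–16: pkqq
  position 18–21: pkqq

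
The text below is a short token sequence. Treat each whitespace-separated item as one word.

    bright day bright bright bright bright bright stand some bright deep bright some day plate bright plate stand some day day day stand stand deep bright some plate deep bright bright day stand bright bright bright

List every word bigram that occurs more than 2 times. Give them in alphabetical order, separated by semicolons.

bright bright; deep bright

Bigram counts meeting the condition (more than 2 times):
  bright bright: 7
  deep bright: 3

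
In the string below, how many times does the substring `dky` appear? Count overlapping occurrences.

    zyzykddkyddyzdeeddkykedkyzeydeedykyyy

3

Sliding a length-3 window over the 37 characters (35 positions):
  position 7–9: dky
  position 18–20: dky
  position 23–25: dky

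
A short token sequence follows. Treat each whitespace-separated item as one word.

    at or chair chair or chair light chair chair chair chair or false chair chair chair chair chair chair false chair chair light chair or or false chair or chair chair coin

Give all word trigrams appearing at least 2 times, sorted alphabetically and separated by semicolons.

chair chair chair; chair chair or; chair light chair; chair or chair; false chair chair; or chair chair; or false chair

Trigram counts meeting the condition (at least 2 times):
  chair chair chair: 6
  chair chair or: 2
  chair light chair: 2
  chair or chair: 2
  false chair chair: 2
  or chair chair: 2
  or false chair: 2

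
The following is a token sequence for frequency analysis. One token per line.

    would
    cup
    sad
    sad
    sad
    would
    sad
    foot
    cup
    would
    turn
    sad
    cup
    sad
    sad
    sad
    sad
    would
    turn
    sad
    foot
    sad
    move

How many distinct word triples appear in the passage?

16

23 tokens → 21 trigram windows in total.
Repeated trigrams (each contributes count−1 duplicates):
  sad sad sad: 3
  cup sad sad: 2
  sad sad would: 2
  would turn sad: 2
5 duplicate windows → 21 − 5 = 16 distinct.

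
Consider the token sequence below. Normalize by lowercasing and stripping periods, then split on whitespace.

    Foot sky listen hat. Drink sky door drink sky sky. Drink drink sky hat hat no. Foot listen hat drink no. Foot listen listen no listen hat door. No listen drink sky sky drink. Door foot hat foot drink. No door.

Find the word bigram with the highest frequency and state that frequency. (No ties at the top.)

Bigram frequencies (highest first):
  drink sky: 4
  listen hat: 3
  hat drink: 2
  sky sky: 2
  sky drink: 2
  no foot: 2
  … (22 more, each ≤ 2)

"drink sky", 4 times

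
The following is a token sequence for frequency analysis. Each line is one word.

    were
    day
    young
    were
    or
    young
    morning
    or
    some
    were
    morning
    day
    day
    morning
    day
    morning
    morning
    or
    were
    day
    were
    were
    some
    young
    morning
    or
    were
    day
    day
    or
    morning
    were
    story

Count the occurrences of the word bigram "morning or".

3

Scanning the 32 overlapping bigram windows for "morning or":
  position 7–8: morning or
  position 17–18: morning or
  position 25–26: morning or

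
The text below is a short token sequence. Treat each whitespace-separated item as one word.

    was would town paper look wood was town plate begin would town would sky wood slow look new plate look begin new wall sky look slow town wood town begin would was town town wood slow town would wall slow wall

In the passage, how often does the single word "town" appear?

8

Scanning the 41 tokens for "town":
  position 3: town
  position 8: town
  position 12: town
  position 27: town
  position 29: town
  position 33: town
  position 34: town
  position 37: town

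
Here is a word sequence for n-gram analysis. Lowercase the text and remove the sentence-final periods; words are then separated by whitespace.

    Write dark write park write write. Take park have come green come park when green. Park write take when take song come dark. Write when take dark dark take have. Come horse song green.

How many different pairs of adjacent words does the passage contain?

28

34 tokens → 33 bigram windows in total.
Repeated bigrams (each contributes count−1 duplicates):
  dark write: 2
  have come: 2
  park write: 2
  when take: 2
  write take: 2
5 duplicate windows → 33 − 5 = 28 distinct.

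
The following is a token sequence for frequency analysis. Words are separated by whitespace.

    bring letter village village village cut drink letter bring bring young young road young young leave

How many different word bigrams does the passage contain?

13

16 tokens → 15 bigram windows in total.
Repeated bigrams (each contributes count−1 duplicates):
  village village: 2
  young young: 2
2 duplicate windows → 15 − 2 = 13 distinct.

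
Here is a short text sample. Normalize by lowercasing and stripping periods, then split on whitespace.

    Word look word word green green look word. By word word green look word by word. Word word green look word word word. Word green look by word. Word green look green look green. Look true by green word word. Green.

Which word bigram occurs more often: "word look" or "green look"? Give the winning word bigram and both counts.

"word look": 1 occurrence
"green look": 7 occurrences

"green look" (7 vs 1)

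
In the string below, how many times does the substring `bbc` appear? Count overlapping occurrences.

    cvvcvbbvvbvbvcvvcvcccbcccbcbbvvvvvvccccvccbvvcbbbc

1

Sliding a length-3 window over the 50 characters (48 positions):
  position 48–50: bbc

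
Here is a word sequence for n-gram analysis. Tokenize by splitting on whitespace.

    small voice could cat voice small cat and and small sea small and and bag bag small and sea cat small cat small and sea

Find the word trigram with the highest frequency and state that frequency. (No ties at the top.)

Trigram frequencies (highest first):
  small and sea: 2
  small voice could: 1
  voice could cat: 1
  could cat voice: 1
  cat voice small: 1
  voice small cat: 1
  … (16 more, each ≤ 1)

"small and sea", 2 times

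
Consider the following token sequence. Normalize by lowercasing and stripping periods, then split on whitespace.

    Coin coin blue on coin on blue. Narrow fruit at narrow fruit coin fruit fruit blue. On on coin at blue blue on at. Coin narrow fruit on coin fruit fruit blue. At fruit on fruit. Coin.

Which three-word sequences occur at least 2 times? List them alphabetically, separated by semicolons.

coin fruit fruit; fruit fruit blue

Trigram counts meeting the condition (at least 2 times):
  coin fruit fruit: 2
  fruit fruit blue: 2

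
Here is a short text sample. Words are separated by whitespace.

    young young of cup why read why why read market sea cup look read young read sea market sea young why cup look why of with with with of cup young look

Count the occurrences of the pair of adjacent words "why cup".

1

Scanning the 31 overlapping bigram windows for "why cup":
  position 21–22: why cup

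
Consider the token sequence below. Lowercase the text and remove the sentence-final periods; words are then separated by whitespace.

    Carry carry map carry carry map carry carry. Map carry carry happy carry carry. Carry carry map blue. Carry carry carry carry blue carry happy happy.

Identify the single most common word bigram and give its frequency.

Bigram frequencies (highest first):
  carry carry: 10
  carry map: 4
  map carry: 3
  carry happy: 2
  blue carry: 2
  happy carry: 1
  … (3 more, each ≤ 1)

"carry carry", 10 times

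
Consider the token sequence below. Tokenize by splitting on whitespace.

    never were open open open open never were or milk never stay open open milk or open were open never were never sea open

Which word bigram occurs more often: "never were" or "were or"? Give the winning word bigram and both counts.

"never were": 3 occurrences
"were or": 1 occurrence

"never were" (3 vs 1)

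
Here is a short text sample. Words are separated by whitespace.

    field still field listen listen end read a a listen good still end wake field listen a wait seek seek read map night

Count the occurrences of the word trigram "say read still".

0

Scanning the 21 overlapping trigram windows for "say read still":
  (none found)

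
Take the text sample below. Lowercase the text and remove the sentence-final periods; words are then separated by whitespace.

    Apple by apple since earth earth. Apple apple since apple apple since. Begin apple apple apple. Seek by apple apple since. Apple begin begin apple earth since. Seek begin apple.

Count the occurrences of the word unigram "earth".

3

Scanning the 30 tokens for "earth":
  position 5: earth
  position 6: earth
  position 26: earth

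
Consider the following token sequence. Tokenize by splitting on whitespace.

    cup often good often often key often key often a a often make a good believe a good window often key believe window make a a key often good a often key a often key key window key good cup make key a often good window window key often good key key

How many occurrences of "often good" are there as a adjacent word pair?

4

Scanning the 51 overlapping bigram windows for "often good":
  position 2–3: often good
  position 28–29: often good
  position 44–45: often good
  position 49–50: often good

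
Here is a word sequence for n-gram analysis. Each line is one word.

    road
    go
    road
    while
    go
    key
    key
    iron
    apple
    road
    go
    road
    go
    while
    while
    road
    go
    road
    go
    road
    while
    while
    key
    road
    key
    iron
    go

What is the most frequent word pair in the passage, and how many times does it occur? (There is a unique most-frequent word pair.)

"road go", 5 times

Bigram frequencies (highest first):
  road go: 5
  go road: 4
  road while: 2
  key iron: 2
  while while: 2
  while go: 1
  … (10 more, each ≤ 1)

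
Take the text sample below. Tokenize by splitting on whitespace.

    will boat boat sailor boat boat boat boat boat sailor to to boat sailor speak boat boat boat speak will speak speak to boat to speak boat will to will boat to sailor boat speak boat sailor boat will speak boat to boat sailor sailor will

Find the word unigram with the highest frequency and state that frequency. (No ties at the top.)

Unigram frequencies (highest first):
  boat: 19
  sailor: 7
  to: 7
  speak: 7
  will: 6

"boat", 19 times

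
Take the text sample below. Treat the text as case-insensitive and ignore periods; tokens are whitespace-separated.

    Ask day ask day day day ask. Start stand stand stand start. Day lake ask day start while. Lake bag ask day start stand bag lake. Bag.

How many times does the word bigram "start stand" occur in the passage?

Scanning the 26 overlapping bigram windows for "start stand":
  position 8–9: start stand
  position 23–24: start stand

2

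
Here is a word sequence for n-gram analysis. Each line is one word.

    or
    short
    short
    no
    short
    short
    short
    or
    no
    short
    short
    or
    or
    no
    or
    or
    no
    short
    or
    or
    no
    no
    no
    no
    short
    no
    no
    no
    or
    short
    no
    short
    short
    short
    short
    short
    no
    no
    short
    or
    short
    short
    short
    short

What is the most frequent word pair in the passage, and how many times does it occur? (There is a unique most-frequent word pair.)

Bigram frequencies (highest first):
  short short: 11
  no short: 6
  no no: 6
  short no: 4
  short or: 4
  or no: 4
  … (3 more, each ≤ 3)

"short short", 11 times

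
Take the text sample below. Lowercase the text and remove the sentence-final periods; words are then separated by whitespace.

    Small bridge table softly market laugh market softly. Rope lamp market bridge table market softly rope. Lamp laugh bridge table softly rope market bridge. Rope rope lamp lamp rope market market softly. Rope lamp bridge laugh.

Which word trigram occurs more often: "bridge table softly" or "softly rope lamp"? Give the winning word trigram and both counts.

"softly rope lamp" (3 vs 2)

"bridge table softly": 2 occurrences
"softly rope lamp": 3 occurrences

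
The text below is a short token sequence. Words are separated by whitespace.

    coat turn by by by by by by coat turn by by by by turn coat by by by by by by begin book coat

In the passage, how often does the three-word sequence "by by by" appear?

10

Scanning the 23 overlapping trigram windows for "by by by":
  position 3–5: by by by
  position 4–6: by by by
  position 5–7: by by by
  position 6–8: by by by
  position 11–13: by by by
  position 12–14: by by by
  position 17–19: by by by
  position 18–20: by by by
  position 19–21: by by by
  position 20–22: by by by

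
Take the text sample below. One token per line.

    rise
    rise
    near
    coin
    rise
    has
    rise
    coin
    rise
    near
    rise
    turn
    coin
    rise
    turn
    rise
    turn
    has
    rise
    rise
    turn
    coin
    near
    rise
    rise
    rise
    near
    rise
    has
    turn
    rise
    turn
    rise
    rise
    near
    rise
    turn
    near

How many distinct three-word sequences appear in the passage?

28

38 tokens → 36 trigram windows in total.
Repeated trigrams (each contributes count−1 duplicates):
  rise near rise: 3
  rise rise near: 3
  near rise turn: 2
  rise turn coin: 2
  rise turn rise: 2
  turn rise turn: 2
8 duplicate windows → 36 − 8 = 28 distinct.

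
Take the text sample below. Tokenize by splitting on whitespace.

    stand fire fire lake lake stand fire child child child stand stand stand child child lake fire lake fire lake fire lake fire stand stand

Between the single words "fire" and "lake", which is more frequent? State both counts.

"fire": 7 occurrences
"lake": 6 occurrences

"fire" (7 vs 6)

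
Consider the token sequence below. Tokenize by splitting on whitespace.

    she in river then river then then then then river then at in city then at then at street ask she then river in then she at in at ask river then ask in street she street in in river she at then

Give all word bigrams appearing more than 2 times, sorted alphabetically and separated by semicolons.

river then; then at; then river; then then

Bigram counts meeting the condition (more than 2 times):
  river then: 4
  then at: 3
  then river: 3
  then then: 3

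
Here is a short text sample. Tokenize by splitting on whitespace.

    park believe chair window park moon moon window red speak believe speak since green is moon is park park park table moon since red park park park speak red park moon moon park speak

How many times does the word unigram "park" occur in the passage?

10

Scanning the 34 tokens for "park":
  position 1: park
  position 5: park
  position 18: park
  position 19: park
  position 20: park
  position 25: park
  position 26: park
  position 27: park
  position 30: park
  position 33: park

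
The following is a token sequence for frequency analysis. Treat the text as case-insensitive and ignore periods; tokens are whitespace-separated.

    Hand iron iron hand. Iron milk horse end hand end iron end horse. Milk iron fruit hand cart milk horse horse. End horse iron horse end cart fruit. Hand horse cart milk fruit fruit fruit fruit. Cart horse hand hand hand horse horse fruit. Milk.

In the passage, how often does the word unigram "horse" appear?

10

Scanning the 45 tokens for "horse":
  position 7: horse
  position 13: horse
  position 20: horse
  position 21: horse
  position 23: horse
  position 25: horse
  position 30: horse
  position 38: horse
  position 42: horse
  position 43: horse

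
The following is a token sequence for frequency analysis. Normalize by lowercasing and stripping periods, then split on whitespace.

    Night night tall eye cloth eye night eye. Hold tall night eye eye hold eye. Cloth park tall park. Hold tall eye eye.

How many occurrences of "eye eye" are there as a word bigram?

Scanning the 22 overlapping bigram windows for "eye eye":
  position 12–13: eye eye
  position 22–23: eye eye

2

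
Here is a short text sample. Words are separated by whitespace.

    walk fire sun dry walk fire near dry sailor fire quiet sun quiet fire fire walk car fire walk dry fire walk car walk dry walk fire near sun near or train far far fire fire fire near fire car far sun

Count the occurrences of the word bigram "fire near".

3

Scanning the 41 overlapping bigram windows for "fire near":
  position 6–7: fire near
  position 27–28: fire near
  position 37–38: fire near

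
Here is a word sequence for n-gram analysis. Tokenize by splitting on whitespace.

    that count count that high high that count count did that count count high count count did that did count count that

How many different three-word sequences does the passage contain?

22 tokens → 20 trigram windows in total.
Repeated trigrams (each contributes count−1 duplicates):
  that count count: 3
  count count did: 2
  count count that: 2
  count did that: 2
5 duplicate windows → 20 − 5 = 15 distinct.

15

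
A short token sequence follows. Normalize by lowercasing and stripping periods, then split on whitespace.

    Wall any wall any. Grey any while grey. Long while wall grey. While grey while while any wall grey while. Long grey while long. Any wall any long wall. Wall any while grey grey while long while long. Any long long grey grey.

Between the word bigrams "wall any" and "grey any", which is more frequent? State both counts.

"wall any" (4 vs 1)

"wall any": 4 occurrences
"grey any": 1 occurrence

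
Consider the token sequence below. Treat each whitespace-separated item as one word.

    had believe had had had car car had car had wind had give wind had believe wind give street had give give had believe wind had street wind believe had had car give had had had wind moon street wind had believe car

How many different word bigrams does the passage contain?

43 tokens → 42 bigram windows in total.
Repeated bigrams (each contributes count−1 duplicates):
  had had: 5
  had believe: 4
  wind had: 4
  had car: 3
  believe had: 2
  believe wind: 2
  car had: 2
  give had: 2
  … (3 more repeated)
19 duplicate windows → 42 − 19 = 23 distinct.

23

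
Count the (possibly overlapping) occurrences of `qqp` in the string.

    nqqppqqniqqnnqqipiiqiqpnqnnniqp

1

Sliding a length-3 window over the 31 characters (29 positions):
  position 2–4: qqp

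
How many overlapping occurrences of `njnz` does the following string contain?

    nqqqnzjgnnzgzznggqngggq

Sliding a length-4 window over the 23 characters (20 positions):
  (no match at any position)

0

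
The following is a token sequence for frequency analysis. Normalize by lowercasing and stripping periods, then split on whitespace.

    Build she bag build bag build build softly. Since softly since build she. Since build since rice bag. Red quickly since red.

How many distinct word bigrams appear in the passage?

17

22 tokens → 21 bigram windows in total.
Repeated bigrams (each contributes count−1 duplicates):
  bag build: 2
  build she: 2
  since build: 2
  softly since: 2
4 duplicate windows → 21 − 4 = 17 distinct.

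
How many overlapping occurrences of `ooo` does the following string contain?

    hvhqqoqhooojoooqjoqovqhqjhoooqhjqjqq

3

Sliding a length-3 window over the 36 characters (34 positions):
  position 9–11: ooo
  position 13–15: ooo
  position 27–29: ooo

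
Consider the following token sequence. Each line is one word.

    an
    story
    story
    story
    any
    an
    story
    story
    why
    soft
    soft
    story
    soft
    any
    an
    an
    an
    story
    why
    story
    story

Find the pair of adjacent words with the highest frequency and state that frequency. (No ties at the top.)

Bigram frequencies (highest first):
  story story: 4
  an story: 3
  any an: 2
  story why: 2
  an an: 2
  story any: 1
  … (6 more, each ≤ 1)

"story story", 4 times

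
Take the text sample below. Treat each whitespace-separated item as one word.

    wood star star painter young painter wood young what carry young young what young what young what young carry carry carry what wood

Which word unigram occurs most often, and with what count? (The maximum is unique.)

"young", 7 times

Unigram frequencies (highest first):
  young: 7
  what: 5
  carry: 4
  wood: 3
  star: 2
  painter: 2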